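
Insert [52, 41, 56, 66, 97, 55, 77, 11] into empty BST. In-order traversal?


Insert 52: root
Insert 41: L from 52
Insert 56: R from 52
Insert 66: R from 52 -> R from 56
Insert 97: R from 52 -> R from 56 -> R from 66
Insert 55: R from 52 -> L from 56
Insert 77: R from 52 -> R from 56 -> R from 66 -> L from 97
Insert 11: L from 52 -> L from 41

In-order: [11, 41, 52, 55, 56, 66, 77, 97]


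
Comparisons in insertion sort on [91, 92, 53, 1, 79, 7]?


Algorithm: insertion sort
Input: [91, 92, 53, 1, 79, 7]
Sorted: [1, 7, 53, 79, 91, 92]

14


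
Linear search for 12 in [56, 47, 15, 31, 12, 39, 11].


i=0: 56!=12
i=1: 47!=12
i=2: 15!=12
i=3: 31!=12
i=4: 12==12 found!

Found at 4, 5 comps


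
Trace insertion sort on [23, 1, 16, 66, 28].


Initial: [23, 1, 16, 66, 28]
Insert 1: [1, 23, 16, 66, 28]
Insert 16: [1, 16, 23, 66, 28]
Insert 66: [1, 16, 23, 66, 28]
Insert 28: [1, 16, 23, 28, 66]

Sorted: [1, 16, 23, 28, 66]


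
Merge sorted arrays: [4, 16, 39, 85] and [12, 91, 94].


Take 4 from A
Take 12 from B
Take 16 from A
Take 39 from A
Take 85 from A

Merged: [4, 12, 16, 39, 85, 91, 94]


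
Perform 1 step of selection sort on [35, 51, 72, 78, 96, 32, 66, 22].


Initial: [35, 51, 72, 78, 96, 32, 66, 22]
Step 1: min=22 at 7
  Swap: [22, 51, 72, 78, 96, 32, 66, 35]

After 1 step: [22, 51, 72, 78, 96, 32, 66, 35]


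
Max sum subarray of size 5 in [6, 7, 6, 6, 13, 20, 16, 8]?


[0:5]: 38
[1:6]: 52
[2:7]: 61
[3:8]: 63

Max: 63 at [3:8]


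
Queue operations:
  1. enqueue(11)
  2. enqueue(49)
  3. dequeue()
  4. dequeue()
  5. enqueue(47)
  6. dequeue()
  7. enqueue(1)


enqueue(11) -> [11]
enqueue(49) -> [11, 49]
dequeue()->11, [49]
dequeue()->49, []
enqueue(47) -> [47]
dequeue()->47, []
enqueue(1) -> [1]

Final queue: [1]


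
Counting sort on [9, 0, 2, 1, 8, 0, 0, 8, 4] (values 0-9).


Input: [9, 0, 2, 1, 8, 0, 0, 8, 4]
Counts: [3, 1, 1, 0, 1, 0, 0, 0, 2, 1]

Sorted: [0, 0, 0, 1, 2, 4, 8, 8, 9]


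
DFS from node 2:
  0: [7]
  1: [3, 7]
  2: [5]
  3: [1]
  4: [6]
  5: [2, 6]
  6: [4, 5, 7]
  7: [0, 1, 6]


Visit 2, push [5]
Visit 5, push [6]
Visit 6, push [7, 4]
Visit 4, push []
Visit 7, push [1, 0]
Visit 0, push []
Visit 1, push [3]
Visit 3, push []

DFS order: [2, 5, 6, 4, 7, 0, 1, 3]


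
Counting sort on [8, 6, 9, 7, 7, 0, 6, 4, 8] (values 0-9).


Input: [8, 6, 9, 7, 7, 0, 6, 4, 8]
Counts: [1, 0, 0, 0, 1, 0, 2, 2, 2, 1]

Sorted: [0, 4, 6, 6, 7, 7, 8, 8, 9]


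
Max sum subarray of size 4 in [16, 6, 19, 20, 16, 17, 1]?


[0:4]: 61
[1:5]: 61
[2:6]: 72
[3:7]: 54

Max: 72 at [2:6]


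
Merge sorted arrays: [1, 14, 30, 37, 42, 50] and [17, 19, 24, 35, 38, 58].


Take 1 from A
Take 14 from A
Take 17 from B
Take 19 from B
Take 24 from B
Take 30 from A
Take 35 from B
Take 37 from A
Take 38 from B
Take 42 from A
Take 50 from A

Merged: [1, 14, 17, 19, 24, 30, 35, 37, 38, 42, 50, 58]


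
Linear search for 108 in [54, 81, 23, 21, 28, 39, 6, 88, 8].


i=0: 54!=108
i=1: 81!=108
i=2: 23!=108
i=3: 21!=108
i=4: 28!=108
i=5: 39!=108
i=6: 6!=108
i=7: 88!=108
i=8: 8!=108

Not found, 9 comps


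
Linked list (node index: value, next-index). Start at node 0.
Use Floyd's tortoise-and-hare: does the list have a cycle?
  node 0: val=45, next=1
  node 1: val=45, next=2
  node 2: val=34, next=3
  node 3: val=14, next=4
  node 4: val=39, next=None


Floyd's tortoise (slow, +1) and hare (fast, +2):
  init: slow=0, fast=0
  step 1: slow=1, fast=2
  step 2: slow=2, fast=4
  step 3: fast -> None, no cycle

Cycle: no


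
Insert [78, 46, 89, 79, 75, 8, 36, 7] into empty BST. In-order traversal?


Insert 78: root
Insert 46: L from 78
Insert 89: R from 78
Insert 79: R from 78 -> L from 89
Insert 75: L from 78 -> R from 46
Insert 8: L from 78 -> L from 46
Insert 36: L from 78 -> L from 46 -> R from 8
Insert 7: L from 78 -> L from 46 -> L from 8

In-order: [7, 8, 36, 46, 75, 78, 79, 89]


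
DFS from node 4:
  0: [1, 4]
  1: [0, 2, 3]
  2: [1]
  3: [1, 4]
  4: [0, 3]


Visit 4, push [3, 0]
Visit 0, push [1]
Visit 1, push [3, 2]
Visit 2, push []
Visit 3, push []

DFS order: [4, 0, 1, 2, 3]


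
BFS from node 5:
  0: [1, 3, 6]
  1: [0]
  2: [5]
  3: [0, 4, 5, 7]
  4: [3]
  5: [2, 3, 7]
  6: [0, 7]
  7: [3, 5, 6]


Visit 5, enqueue [2, 3, 7]
Visit 2, enqueue []
Visit 3, enqueue [0, 4]
Visit 7, enqueue [6]
Visit 0, enqueue [1]
Visit 4, enqueue []
Visit 6, enqueue []
Visit 1, enqueue []

BFS order: [5, 2, 3, 7, 0, 4, 6, 1]


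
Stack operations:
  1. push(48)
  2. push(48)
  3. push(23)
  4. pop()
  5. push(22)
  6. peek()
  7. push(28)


push(48) -> [48]
push(48) -> [48, 48]
push(23) -> [48, 48, 23]
pop()->23, [48, 48]
push(22) -> [48, 48, 22]
peek()->22
push(28) -> [48, 48, 22, 28]

Final stack: [48, 48, 22, 28]


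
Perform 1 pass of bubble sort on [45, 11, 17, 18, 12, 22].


Initial: [45, 11, 17, 18, 12, 22]
Pass 1: [11, 17, 18, 12, 22, 45] (5 swaps)

After 1 pass: [11, 17, 18, 12, 22, 45]


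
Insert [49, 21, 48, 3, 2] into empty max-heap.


Insert 49: [49]
Insert 21: [49, 21]
Insert 48: [49, 21, 48]
Insert 3: [49, 21, 48, 3]
Insert 2: [49, 21, 48, 3, 2]

Final heap: [49, 21, 48, 3, 2]


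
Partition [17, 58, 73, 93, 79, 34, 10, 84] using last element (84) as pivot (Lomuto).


Pivot: 84
  17 <= 84: advance i (no swap)
  58 <= 84: advance i (no swap)
  73 <= 84: advance i (no swap)
  79 <= 84: swap -> [17, 58, 73, 79, 93, 34, 10, 84]
  34 <= 84: swap -> [17, 58, 73, 79, 34, 93, 10, 84]
  10 <= 84: swap -> [17, 58, 73, 79, 34, 10, 93, 84]
Place pivot at 6: [17, 58, 73, 79, 34, 10, 84, 93]

Partitioned: [17, 58, 73, 79, 34, 10, 84, 93]


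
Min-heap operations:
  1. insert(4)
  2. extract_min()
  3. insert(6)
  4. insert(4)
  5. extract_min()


insert(4) -> [4]
extract_min()->4, []
insert(6) -> [6]
insert(4) -> [4, 6]
extract_min()->4, [6]

Final heap: [6]


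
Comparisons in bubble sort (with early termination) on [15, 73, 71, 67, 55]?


Algorithm: bubble sort (with early termination)
Input: [15, 73, 71, 67, 55]
Sorted: [15, 55, 67, 71, 73]

10


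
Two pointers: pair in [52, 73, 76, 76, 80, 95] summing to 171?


lo=0(52)+hi=5(95)=147
lo=1(73)+hi=5(95)=168
lo=2(76)+hi=5(95)=171

Yes: 76+95=171


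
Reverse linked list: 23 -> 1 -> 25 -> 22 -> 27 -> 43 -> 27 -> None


Step 1: curr=23, set curr.next=prev(None) | reversed so far: 23
Step 2: curr=1, set curr.next=prev(23) | reversed so far: 1 -> 23
Step 3: curr=25, set curr.next=prev(1) | reversed so far: 25 -> 1 -> 23
Step 4: curr=22, set curr.next=prev(25) | reversed so far: 22 -> 25 -> 1 -> 23
Step 5: curr=27, set curr.next=prev(22) | reversed so far: 27 -> 22 -> 25 -> 1 -> 23
Step 6: curr=43, set curr.next=prev(27) | reversed so far: 43 -> 27 -> 22 -> 25 -> 1 -> 23
Step 7: curr=27, set curr.next=prev(43) | reversed so far: 27 -> 43 -> 27 -> 22 -> 25 -> 1 -> 23

27 -> 43 -> 27 -> 22 -> 25 -> 1 -> 23 -> None


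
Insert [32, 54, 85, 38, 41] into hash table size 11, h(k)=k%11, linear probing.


Insert 32: h=10 -> slot 10
Insert 54: h=10, 1 probes -> slot 0
Insert 85: h=8 -> slot 8
Insert 38: h=5 -> slot 5
Insert 41: h=8, 1 probes -> slot 9

Table: [54, None, None, None, None, 38, None, None, 85, 41, 32]


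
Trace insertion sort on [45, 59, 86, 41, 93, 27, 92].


Initial: [45, 59, 86, 41, 93, 27, 92]
Insert 59: [45, 59, 86, 41, 93, 27, 92]
Insert 86: [45, 59, 86, 41, 93, 27, 92]
Insert 41: [41, 45, 59, 86, 93, 27, 92]
Insert 93: [41, 45, 59, 86, 93, 27, 92]
Insert 27: [27, 41, 45, 59, 86, 93, 92]
Insert 92: [27, 41, 45, 59, 86, 92, 93]

Sorted: [27, 41, 45, 59, 86, 92, 93]


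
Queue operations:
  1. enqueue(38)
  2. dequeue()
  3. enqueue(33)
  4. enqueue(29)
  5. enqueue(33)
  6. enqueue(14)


enqueue(38) -> [38]
dequeue()->38, []
enqueue(33) -> [33]
enqueue(29) -> [33, 29]
enqueue(33) -> [33, 29, 33]
enqueue(14) -> [33, 29, 33, 14]

Final queue: [33, 29, 33, 14]


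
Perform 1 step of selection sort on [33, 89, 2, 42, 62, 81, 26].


Initial: [33, 89, 2, 42, 62, 81, 26]
Step 1: min=2 at 2
  Swap: [2, 89, 33, 42, 62, 81, 26]

After 1 step: [2, 89, 33, 42, 62, 81, 26]


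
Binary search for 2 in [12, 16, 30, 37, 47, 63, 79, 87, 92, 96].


Step 1: lo=0, hi=9, mid=4, val=47
Step 2: lo=0, hi=3, mid=1, val=16
Step 3: lo=0, hi=0, mid=0, val=12

Not found


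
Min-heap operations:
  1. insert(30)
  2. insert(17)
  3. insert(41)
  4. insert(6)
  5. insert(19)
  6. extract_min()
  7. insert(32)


insert(30) -> [30]
insert(17) -> [17, 30]
insert(41) -> [17, 30, 41]
insert(6) -> [6, 17, 41, 30]
insert(19) -> [6, 17, 41, 30, 19]
extract_min()->6, [17, 19, 41, 30]
insert(32) -> [17, 19, 41, 30, 32]

Final heap: [17, 19, 41, 30, 32]


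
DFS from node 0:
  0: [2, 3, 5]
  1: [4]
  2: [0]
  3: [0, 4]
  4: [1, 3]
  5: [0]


Visit 0, push [5, 3, 2]
Visit 2, push []
Visit 3, push [4]
Visit 4, push [1]
Visit 1, push []
Visit 5, push []

DFS order: [0, 2, 3, 4, 1, 5]


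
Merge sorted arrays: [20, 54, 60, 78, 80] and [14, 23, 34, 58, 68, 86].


Take 14 from B
Take 20 from A
Take 23 from B
Take 34 from B
Take 54 from A
Take 58 from B
Take 60 from A
Take 68 from B
Take 78 from A
Take 80 from A

Merged: [14, 20, 23, 34, 54, 58, 60, 68, 78, 80, 86]


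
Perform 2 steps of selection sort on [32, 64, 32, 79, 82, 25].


Initial: [32, 64, 32, 79, 82, 25]
Step 1: min=25 at 5
  Swap: [25, 64, 32, 79, 82, 32]
Step 2: min=32 at 2
  Swap: [25, 32, 64, 79, 82, 32]

After 2 steps: [25, 32, 64, 79, 82, 32]


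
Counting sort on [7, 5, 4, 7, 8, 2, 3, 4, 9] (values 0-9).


Input: [7, 5, 4, 7, 8, 2, 3, 4, 9]
Counts: [0, 0, 1, 1, 2, 1, 0, 2, 1, 1]

Sorted: [2, 3, 4, 4, 5, 7, 7, 8, 9]


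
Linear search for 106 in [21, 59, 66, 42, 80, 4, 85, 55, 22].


i=0: 21!=106
i=1: 59!=106
i=2: 66!=106
i=3: 42!=106
i=4: 80!=106
i=5: 4!=106
i=6: 85!=106
i=7: 55!=106
i=8: 22!=106

Not found, 9 comps


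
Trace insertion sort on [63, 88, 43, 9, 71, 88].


Initial: [63, 88, 43, 9, 71, 88]
Insert 88: [63, 88, 43, 9, 71, 88]
Insert 43: [43, 63, 88, 9, 71, 88]
Insert 9: [9, 43, 63, 88, 71, 88]
Insert 71: [9, 43, 63, 71, 88, 88]
Insert 88: [9, 43, 63, 71, 88, 88]

Sorted: [9, 43, 63, 71, 88, 88]


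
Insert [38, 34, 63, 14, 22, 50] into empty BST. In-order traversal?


Insert 38: root
Insert 34: L from 38
Insert 63: R from 38
Insert 14: L from 38 -> L from 34
Insert 22: L from 38 -> L from 34 -> R from 14
Insert 50: R from 38 -> L from 63

In-order: [14, 22, 34, 38, 50, 63]


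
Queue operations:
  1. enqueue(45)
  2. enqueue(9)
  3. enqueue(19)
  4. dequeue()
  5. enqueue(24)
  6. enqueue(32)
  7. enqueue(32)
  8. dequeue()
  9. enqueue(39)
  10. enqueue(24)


enqueue(45) -> [45]
enqueue(9) -> [45, 9]
enqueue(19) -> [45, 9, 19]
dequeue()->45, [9, 19]
enqueue(24) -> [9, 19, 24]
enqueue(32) -> [9, 19, 24, 32]
enqueue(32) -> [9, 19, 24, 32, 32]
dequeue()->9, [19, 24, 32, 32]
enqueue(39) -> [19, 24, 32, 32, 39]
enqueue(24) -> [19, 24, 32, 32, 39, 24]

Final queue: [19, 24, 32, 32, 39, 24]


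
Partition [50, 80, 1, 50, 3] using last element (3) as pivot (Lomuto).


Pivot: 3
  1 <= 3: swap -> [1, 80, 50, 50, 3]
Place pivot at 1: [1, 3, 50, 50, 80]

Partitioned: [1, 3, 50, 50, 80]


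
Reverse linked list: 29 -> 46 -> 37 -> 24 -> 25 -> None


Step 1: curr=29, set curr.next=prev(None) | reversed so far: 29
Step 2: curr=46, set curr.next=prev(29) | reversed so far: 46 -> 29
Step 3: curr=37, set curr.next=prev(46) | reversed so far: 37 -> 46 -> 29
Step 4: curr=24, set curr.next=prev(37) | reversed so far: 24 -> 37 -> 46 -> 29
Step 5: curr=25, set curr.next=prev(24) | reversed so far: 25 -> 24 -> 37 -> 46 -> 29

25 -> 24 -> 37 -> 46 -> 29 -> None


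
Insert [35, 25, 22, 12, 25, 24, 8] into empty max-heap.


Insert 35: [35]
Insert 25: [35, 25]
Insert 22: [35, 25, 22]
Insert 12: [35, 25, 22, 12]
Insert 25: [35, 25, 22, 12, 25]
Insert 24: [35, 25, 24, 12, 25, 22]
Insert 8: [35, 25, 24, 12, 25, 22, 8]

Final heap: [35, 25, 24, 12, 25, 22, 8]


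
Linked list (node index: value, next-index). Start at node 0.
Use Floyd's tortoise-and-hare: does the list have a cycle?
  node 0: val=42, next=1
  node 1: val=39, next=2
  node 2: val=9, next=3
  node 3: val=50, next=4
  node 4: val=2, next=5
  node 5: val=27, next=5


Floyd's tortoise (slow, +1) and hare (fast, +2):
  init: slow=0, fast=0
  step 1: slow=1, fast=2
  step 2: slow=2, fast=4
  step 3: slow=3, fast=5
  step 4: slow=4, fast=5
  step 5: slow=5, fast=5
  slow == fast at node 5: cycle detected

Cycle: yes


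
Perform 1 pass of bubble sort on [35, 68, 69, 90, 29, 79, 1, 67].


Initial: [35, 68, 69, 90, 29, 79, 1, 67]
Pass 1: [35, 68, 69, 29, 79, 1, 67, 90] (4 swaps)

After 1 pass: [35, 68, 69, 29, 79, 1, 67, 90]


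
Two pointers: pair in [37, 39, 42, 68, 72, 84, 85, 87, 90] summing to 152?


lo=0(37)+hi=8(90)=127
lo=1(39)+hi=8(90)=129
lo=2(42)+hi=8(90)=132
lo=3(68)+hi=8(90)=158
lo=3(68)+hi=7(87)=155
lo=3(68)+hi=6(85)=153
lo=3(68)+hi=5(84)=152

Yes: 68+84=152


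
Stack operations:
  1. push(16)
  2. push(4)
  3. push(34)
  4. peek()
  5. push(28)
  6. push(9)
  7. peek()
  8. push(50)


push(16) -> [16]
push(4) -> [16, 4]
push(34) -> [16, 4, 34]
peek()->34
push(28) -> [16, 4, 34, 28]
push(9) -> [16, 4, 34, 28, 9]
peek()->9
push(50) -> [16, 4, 34, 28, 9, 50]

Final stack: [16, 4, 34, 28, 9, 50]


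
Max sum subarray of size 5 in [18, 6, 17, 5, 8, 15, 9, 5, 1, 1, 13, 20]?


[0:5]: 54
[1:6]: 51
[2:7]: 54
[3:8]: 42
[4:9]: 38
[5:10]: 31
[6:11]: 29
[7:12]: 40

Max: 54 at [0:5]


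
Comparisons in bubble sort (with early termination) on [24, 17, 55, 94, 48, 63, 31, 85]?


Algorithm: bubble sort (with early termination)
Input: [24, 17, 55, 94, 48, 63, 31, 85]
Sorted: [17, 24, 31, 48, 55, 63, 85, 94]

25


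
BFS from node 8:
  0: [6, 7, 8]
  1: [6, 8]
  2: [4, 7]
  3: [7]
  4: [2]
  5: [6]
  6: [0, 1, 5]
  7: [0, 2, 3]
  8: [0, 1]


Visit 8, enqueue [0, 1]
Visit 0, enqueue [6, 7]
Visit 1, enqueue []
Visit 6, enqueue [5]
Visit 7, enqueue [2, 3]
Visit 5, enqueue []
Visit 2, enqueue [4]
Visit 3, enqueue []
Visit 4, enqueue []

BFS order: [8, 0, 1, 6, 7, 5, 2, 3, 4]


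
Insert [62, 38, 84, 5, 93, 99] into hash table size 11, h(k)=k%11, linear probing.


Insert 62: h=7 -> slot 7
Insert 38: h=5 -> slot 5
Insert 84: h=7, 1 probes -> slot 8
Insert 5: h=5, 1 probes -> slot 6
Insert 93: h=5, 4 probes -> slot 9
Insert 99: h=0 -> slot 0

Table: [99, None, None, None, None, 38, 5, 62, 84, 93, None]


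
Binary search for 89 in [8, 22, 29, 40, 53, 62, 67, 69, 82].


Step 1: lo=0, hi=8, mid=4, val=53
Step 2: lo=5, hi=8, mid=6, val=67
Step 3: lo=7, hi=8, mid=7, val=69
Step 4: lo=8, hi=8, mid=8, val=82

Not found


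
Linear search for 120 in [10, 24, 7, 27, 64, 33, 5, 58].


i=0: 10!=120
i=1: 24!=120
i=2: 7!=120
i=3: 27!=120
i=4: 64!=120
i=5: 33!=120
i=6: 5!=120
i=7: 58!=120

Not found, 8 comps


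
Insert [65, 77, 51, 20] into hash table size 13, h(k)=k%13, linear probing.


Insert 65: h=0 -> slot 0
Insert 77: h=12 -> slot 12
Insert 51: h=12, 2 probes -> slot 1
Insert 20: h=7 -> slot 7

Table: [65, 51, None, None, None, None, None, 20, None, None, None, None, 77]


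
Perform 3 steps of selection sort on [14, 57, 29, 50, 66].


Initial: [14, 57, 29, 50, 66]
Step 1: min=14 at 0
  Swap: [14, 57, 29, 50, 66]
Step 2: min=29 at 2
  Swap: [14, 29, 57, 50, 66]
Step 3: min=50 at 3
  Swap: [14, 29, 50, 57, 66]

After 3 steps: [14, 29, 50, 57, 66]


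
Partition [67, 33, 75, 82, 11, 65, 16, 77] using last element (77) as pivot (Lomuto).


Pivot: 77
  67 <= 77: advance i (no swap)
  33 <= 77: advance i (no swap)
  75 <= 77: advance i (no swap)
  11 <= 77: swap -> [67, 33, 75, 11, 82, 65, 16, 77]
  65 <= 77: swap -> [67, 33, 75, 11, 65, 82, 16, 77]
  16 <= 77: swap -> [67, 33, 75, 11, 65, 16, 82, 77]
Place pivot at 6: [67, 33, 75, 11, 65, 16, 77, 82]

Partitioned: [67, 33, 75, 11, 65, 16, 77, 82]


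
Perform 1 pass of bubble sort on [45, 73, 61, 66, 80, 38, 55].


Initial: [45, 73, 61, 66, 80, 38, 55]
Pass 1: [45, 61, 66, 73, 38, 55, 80] (4 swaps)

After 1 pass: [45, 61, 66, 73, 38, 55, 80]


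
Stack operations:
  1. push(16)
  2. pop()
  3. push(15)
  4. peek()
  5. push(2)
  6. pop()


push(16) -> [16]
pop()->16, []
push(15) -> [15]
peek()->15
push(2) -> [15, 2]
pop()->2, [15]

Final stack: [15]


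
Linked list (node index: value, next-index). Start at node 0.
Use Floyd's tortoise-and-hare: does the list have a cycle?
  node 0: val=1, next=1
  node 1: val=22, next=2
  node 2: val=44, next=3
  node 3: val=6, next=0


Floyd's tortoise (slow, +1) and hare (fast, +2):
  init: slow=0, fast=0
  step 1: slow=1, fast=2
  step 2: slow=2, fast=0
  step 3: slow=3, fast=2
  step 4: slow=0, fast=0
  slow == fast at node 0: cycle detected

Cycle: yes


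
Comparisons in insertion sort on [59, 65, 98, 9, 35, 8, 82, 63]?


Algorithm: insertion sort
Input: [59, 65, 98, 9, 35, 8, 82, 63]
Sorted: [8, 9, 35, 59, 63, 65, 82, 98]

20


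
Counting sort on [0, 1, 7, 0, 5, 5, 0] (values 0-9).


Input: [0, 1, 7, 0, 5, 5, 0]
Counts: [3, 1, 0, 0, 0, 2, 0, 1, 0, 0]

Sorted: [0, 0, 0, 1, 5, 5, 7]


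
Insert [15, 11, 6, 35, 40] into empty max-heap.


Insert 15: [15]
Insert 11: [15, 11]
Insert 6: [15, 11, 6]
Insert 35: [35, 15, 6, 11]
Insert 40: [40, 35, 6, 11, 15]

Final heap: [40, 35, 6, 11, 15]


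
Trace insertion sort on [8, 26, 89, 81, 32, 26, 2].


Initial: [8, 26, 89, 81, 32, 26, 2]
Insert 26: [8, 26, 89, 81, 32, 26, 2]
Insert 89: [8, 26, 89, 81, 32, 26, 2]
Insert 81: [8, 26, 81, 89, 32, 26, 2]
Insert 32: [8, 26, 32, 81, 89, 26, 2]
Insert 26: [8, 26, 26, 32, 81, 89, 2]
Insert 2: [2, 8, 26, 26, 32, 81, 89]

Sorted: [2, 8, 26, 26, 32, 81, 89]


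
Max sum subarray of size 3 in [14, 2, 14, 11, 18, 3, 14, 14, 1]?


[0:3]: 30
[1:4]: 27
[2:5]: 43
[3:6]: 32
[4:7]: 35
[5:8]: 31
[6:9]: 29

Max: 43 at [2:5]


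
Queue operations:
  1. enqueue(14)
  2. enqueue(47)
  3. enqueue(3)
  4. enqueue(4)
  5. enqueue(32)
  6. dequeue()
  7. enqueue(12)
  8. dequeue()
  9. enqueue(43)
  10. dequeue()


enqueue(14) -> [14]
enqueue(47) -> [14, 47]
enqueue(3) -> [14, 47, 3]
enqueue(4) -> [14, 47, 3, 4]
enqueue(32) -> [14, 47, 3, 4, 32]
dequeue()->14, [47, 3, 4, 32]
enqueue(12) -> [47, 3, 4, 32, 12]
dequeue()->47, [3, 4, 32, 12]
enqueue(43) -> [3, 4, 32, 12, 43]
dequeue()->3, [4, 32, 12, 43]

Final queue: [4, 32, 12, 43]


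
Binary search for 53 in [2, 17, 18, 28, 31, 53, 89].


Step 1: lo=0, hi=6, mid=3, val=28
Step 2: lo=4, hi=6, mid=5, val=53

Found at index 5


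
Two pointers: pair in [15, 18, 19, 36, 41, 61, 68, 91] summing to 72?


lo=0(15)+hi=7(91)=106
lo=0(15)+hi=6(68)=83
lo=0(15)+hi=5(61)=76
lo=0(15)+hi=4(41)=56
lo=1(18)+hi=4(41)=59
lo=2(19)+hi=4(41)=60
lo=3(36)+hi=4(41)=77

No pair found


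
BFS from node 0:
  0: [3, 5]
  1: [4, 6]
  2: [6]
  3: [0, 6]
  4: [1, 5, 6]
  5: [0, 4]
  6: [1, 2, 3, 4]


Visit 0, enqueue [3, 5]
Visit 3, enqueue [6]
Visit 5, enqueue [4]
Visit 6, enqueue [1, 2]
Visit 4, enqueue []
Visit 1, enqueue []
Visit 2, enqueue []

BFS order: [0, 3, 5, 6, 4, 1, 2]


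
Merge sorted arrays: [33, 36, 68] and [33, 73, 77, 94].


Take 33 from A
Take 33 from B
Take 36 from A
Take 68 from A

Merged: [33, 33, 36, 68, 73, 77, 94]


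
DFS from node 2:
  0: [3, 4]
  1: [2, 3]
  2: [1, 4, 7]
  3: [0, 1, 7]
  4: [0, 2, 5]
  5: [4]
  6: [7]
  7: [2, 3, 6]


Visit 2, push [7, 4, 1]
Visit 1, push [3]
Visit 3, push [7, 0]
Visit 0, push [4]
Visit 4, push [5]
Visit 5, push []
Visit 7, push [6]
Visit 6, push []

DFS order: [2, 1, 3, 0, 4, 5, 7, 6]


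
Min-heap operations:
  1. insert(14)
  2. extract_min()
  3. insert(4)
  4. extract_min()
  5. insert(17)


insert(14) -> [14]
extract_min()->14, []
insert(4) -> [4]
extract_min()->4, []
insert(17) -> [17]

Final heap: [17]


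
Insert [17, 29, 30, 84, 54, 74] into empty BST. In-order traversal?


Insert 17: root
Insert 29: R from 17
Insert 30: R from 17 -> R from 29
Insert 84: R from 17 -> R from 29 -> R from 30
Insert 54: R from 17 -> R from 29 -> R from 30 -> L from 84
Insert 74: R from 17 -> R from 29 -> R from 30 -> L from 84 -> R from 54

In-order: [17, 29, 30, 54, 74, 84]


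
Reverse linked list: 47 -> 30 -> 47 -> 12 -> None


Step 1: curr=47, set curr.next=prev(None) | reversed so far: 47
Step 2: curr=30, set curr.next=prev(47) | reversed so far: 30 -> 47
Step 3: curr=47, set curr.next=prev(30) | reversed so far: 47 -> 30 -> 47
Step 4: curr=12, set curr.next=prev(47) | reversed so far: 12 -> 47 -> 30 -> 47

12 -> 47 -> 30 -> 47 -> None


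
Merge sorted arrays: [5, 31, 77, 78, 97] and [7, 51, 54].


Take 5 from A
Take 7 from B
Take 31 from A
Take 51 from B
Take 54 from B

Merged: [5, 7, 31, 51, 54, 77, 78, 97]


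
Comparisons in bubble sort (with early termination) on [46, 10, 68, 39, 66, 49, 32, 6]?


Algorithm: bubble sort (with early termination)
Input: [46, 10, 68, 39, 66, 49, 32, 6]
Sorted: [6, 10, 32, 39, 46, 49, 66, 68]

28


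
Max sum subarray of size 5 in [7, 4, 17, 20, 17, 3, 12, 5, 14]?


[0:5]: 65
[1:6]: 61
[2:7]: 69
[3:8]: 57
[4:9]: 51

Max: 69 at [2:7]


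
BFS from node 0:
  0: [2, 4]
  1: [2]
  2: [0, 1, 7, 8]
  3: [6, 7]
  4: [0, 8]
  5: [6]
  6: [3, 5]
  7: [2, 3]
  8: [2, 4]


Visit 0, enqueue [2, 4]
Visit 2, enqueue [1, 7, 8]
Visit 4, enqueue []
Visit 1, enqueue []
Visit 7, enqueue [3]
Visit 8, enqueue []
Visit 3, enqueue [6]
Visit 6, enqueue [5]
Visit 5, enqueue []

BFS order: [0, 2, 4, 1, 7, 8, 3, 6, 5]


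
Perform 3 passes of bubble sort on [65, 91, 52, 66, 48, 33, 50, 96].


Initial: [65, 91, 52, 66, 48, 33, 50, 96]
Pass 1: [65, 52, 66, 48, 33, 50, 91, 96] (5 swaps)
Pass 2: [52, 65, 48, 33, 50, 66, 91, 96] (4 swaps)
Pass 3: [52, 48, 33, 50, 65, 66, 91, 96] (3 swaps)

After 3 passes: [52, 48, 33, 50, 65, 66, 91, 96]


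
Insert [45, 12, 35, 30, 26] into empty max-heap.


Insert 45: [45]
Insert 12: [45, 12]
Insert 35: [45, 12, 35]
Insert 30: [45, 30, 35, 12]
Insert 26: [45, 30, 35, 12, 26]

Final heap: [45, 30, 35, 12, 26]


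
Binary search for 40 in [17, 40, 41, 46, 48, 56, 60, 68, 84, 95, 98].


Step 1: lo=0, hi=10, mid=5, val=56
Step 2: lo=0, hi=4, mid=2, val=41
Step 3: lo=0, hi=1, mid=0, val=17
Step 4: lo=1, hi=1, mid=1, val=40

Found at index 1


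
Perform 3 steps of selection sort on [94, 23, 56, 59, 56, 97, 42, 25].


Initial: [94, 23, 56, 59, 56, 97, 42, 25]
Step 1: min=23 at 1
  Swap: [23, 94, 56, 59, 56, 97, 42, 25]
Step 2: min=25 at 7
  Swap: [23, 25, 56, 59, 56, 97, 42, 94]
Step 3: min=42 at 6
  Swap: [23, 25, 42, 59, 56, 97, 56, 94]

After 3 steps: [23, 25, 42, 59, 56, 97, 56, 94]


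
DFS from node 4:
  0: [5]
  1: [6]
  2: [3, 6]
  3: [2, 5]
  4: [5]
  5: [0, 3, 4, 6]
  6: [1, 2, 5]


Visit 4, push [5]
Visit 5, push [6, 3, 0]
Visit 0, push []
Visit 3, push [2]
Visit 2, push [6]
Visit 6, push [1]
Visit 1, push []

DFS order: [4, 5, 0, 3, 2, 6, 1]


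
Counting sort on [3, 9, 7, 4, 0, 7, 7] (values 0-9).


Input: [3, 9, 7, 4, 0, 7, 7]
Counts: [1, 0, 0, 1, 1, 0, 0, 3, 0, 1]

Sorted: [0, 3, 4, 7, 7, 7, 9]


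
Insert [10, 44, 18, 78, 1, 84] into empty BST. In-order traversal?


Insert 10: root
Insert 44: R from 10
Insert 18: R from 10 -> L from 44
Insert 78: R from 10 -> R from 44
Insert 1: L from 10
Insert 84: R from 10 -> R from 44 -> R from 78

In-order: [1, 10, 18, 44, 78, 84]


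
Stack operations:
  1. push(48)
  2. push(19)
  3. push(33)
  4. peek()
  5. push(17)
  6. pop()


push(48) -> [48]
push(19) -> [48, 19]
push(33) -> [48, 19, 33]
peek()->33
push(17) -> [48, 19, 33, 17]
pop()->17, [48, 19, 33]

Final stack: [48, 19, 33]


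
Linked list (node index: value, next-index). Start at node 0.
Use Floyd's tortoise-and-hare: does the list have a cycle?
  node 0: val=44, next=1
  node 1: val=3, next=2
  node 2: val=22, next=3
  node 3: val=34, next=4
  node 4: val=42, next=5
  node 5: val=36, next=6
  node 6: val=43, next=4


Floyd's tortoise (slow, +1) and hare (fast, +2):
  init: slow=0, fast=0
  step 1: slow=1, fast=2
  step 2: slow=2, fast=4
  step 3: slow=3, fast=6
  step 4: slow=4, fast=5
  step 5: slow=5, fast=4
  step 6: slow=6, fast=6
  slow == fast at node 6: cycle detected

Cycle: yes


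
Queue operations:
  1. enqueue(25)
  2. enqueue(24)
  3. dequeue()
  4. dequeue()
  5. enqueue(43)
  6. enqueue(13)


enqueue(25) -> [25]
enqueue(24) -> [25, 24]
dequeue()->25, [24]
dequeue()->24, []
enqueue(43) -> [43]
enqueue(13) -> [43, 13]

Final queue: [43, 13]


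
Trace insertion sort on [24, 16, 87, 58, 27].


Initial: [24, 16, 87, 58, 27]
Insert 16: [16, 24, 87, 58, 27]
Insert 87: [16, 24, 87, 58, 27]
Insert 58: [16, 24, 58, 87, 27]
Insert 27: [16, 24, 27, 58, 87]

Sorted: [16, 24, 27, 58, 87]


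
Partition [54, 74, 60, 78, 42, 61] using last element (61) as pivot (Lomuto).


Pivot: 61
  54 <= 61: advance i (no swap)
  60 <= 61: swap -> [54, 60, 74, 78, 42, 61]
  42 <= 61: swap -> [54, 60, 42, 78, 74, 61]
Place pivot at 3: [54, 60, 42, 61, 74, 78]

Partitioned: [54, 60, 42, 61, 74, 78]


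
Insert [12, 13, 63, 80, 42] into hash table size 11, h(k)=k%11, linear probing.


Insert 12: h=1 -> slot 1
Insert 13: h=2 -> slot 2
Insert 63: h=8 -> slot 8
Insert 80: h=3 -> slot 3
Insert 42: h=9 -> slot 9

Table: [None, 12, 13, 80, None, None, None, None, 63, 42, None]


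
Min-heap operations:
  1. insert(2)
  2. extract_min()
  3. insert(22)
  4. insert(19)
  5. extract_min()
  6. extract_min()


insert(2) -> [2]
extract_min()->2, []
insert(22) -> [22]
insert(19) -> [19, 22]
extract_min()->19, [22]
extract_min()->22, []

Final heap: []


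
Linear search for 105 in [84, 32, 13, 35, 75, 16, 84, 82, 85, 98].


i=0: 84!=105
i=1: 32!=105
i=2: 13!=105
i=3: 35!=105
i=4: 75!=105
i=5: 16!=105
i=6: 84!=105
i=7: 82!=105
i=8: 85!=105
i=9: 98!=105

Not found, 10 comps


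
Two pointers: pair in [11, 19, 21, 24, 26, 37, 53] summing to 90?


lo=0(11)+hi=6(53)=64
lo=1(19)+hi=6(53)=72
lo=2(21)+hi=6(53)=74
lo=3(24)+hi=6(53)=77
lo=4(26)+hi=6(53)=79
lo=5(37)+hi=6(53)=90

Yes: 37+53=90


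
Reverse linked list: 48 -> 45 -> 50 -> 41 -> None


Step 1: curr=48, set curr.next=prev(None) | reversed so far: 48
Step 2: curr=45, set curr.next=prev(48) | reversed so far: 45 -> 48
Step 3: curr=50, set curr.next=prev(45) | reversed so far: 50 -> 45 -> 48
Step 4: curr=41, set curr.next=prev(50) | reversed so far: 41 -> 50 -> 45 -> 48

41 -> 50 -> 45 -> 48 -> None


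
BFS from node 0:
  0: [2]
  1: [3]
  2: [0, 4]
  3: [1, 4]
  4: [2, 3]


Visit 0, enqueue [2]
Visit 2, enqueue [4]
Visit 4, enqueue [3]
Visit 3, enqueue [1]
Visit 1, enqueue []

BFS order: [0, 2, 4, 3, 1]


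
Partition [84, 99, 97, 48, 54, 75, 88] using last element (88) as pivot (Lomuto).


Pivot: 88
  84 <= 88: advance i (no swap)
  48 <= 88: swap -> [84, 48, 97, 99, 54, 75, 88]
  54 <= 88: swap -> [84, 48, 54, 99, 97, 75, 88]
  75 <= 88: swap -> [84, 48, 54, 75, 97, 99, 88]
Place pivot at 4: [84, 48, 54, 75, 88, 99, 97]

Partitioned: [84, 48, 54, 75, 88, 99, 97]


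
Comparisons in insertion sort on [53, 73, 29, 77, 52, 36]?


Algorithm: insertion sort
Input: [53, 73, 29, 77, 52, 36]
Sorted: [29, 36, 52, 53, 73, 77]

13


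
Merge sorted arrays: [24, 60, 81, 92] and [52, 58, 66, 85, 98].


Take 24 from A
Take 52 from B
Take 58 from B
Take 60 from A
Take 66 from B
Take 81 from A
Take 85 from B
Take 92 from A

Merged: [24, 52, 58, 60, 66, 81, 85, 92, 98]


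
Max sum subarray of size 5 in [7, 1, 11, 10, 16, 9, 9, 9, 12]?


[0:5]: 45
[1:6]: 47
[2:7]: 55
[3:8]: 53
[4:9]: 55

Max: 55 at [2:7]


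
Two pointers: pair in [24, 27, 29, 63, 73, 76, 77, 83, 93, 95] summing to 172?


lo=0(24)+hi=9(95)=119
lo=1(27)+hi=9(95)=122
lo=2(29)+hi=9(95)=124
lo=3(63)+hi=9(95)=158
lo=4(73)+hi=9(95)=168
lo=5(76)+hi=9(95)=171
lo=6(77)+hi=9(95)=172

Yes: 77+95=172


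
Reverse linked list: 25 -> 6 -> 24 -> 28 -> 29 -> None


Step 1: curr=25, set curr.next=prev(None) | reversed so far: 25
Step 2: curr=6, set curr.next=prev(25) | reversed so far: 6 -> 25
Step 3: curr=24, set curr.next=prev(6) | reversed so far: 24 -> 6 -> 25
Step 4: curr=28, set curr.next=prev(24) | reversed so far: 28 -> 24 -> 6 -> 25
Step 5: curr=29, set curr.next=prev(28) | reversed so far: 29 -> 28 -> 24 -> 6 -> 25

29 -> 28 -> 24 -> 6 -> 25 -> None


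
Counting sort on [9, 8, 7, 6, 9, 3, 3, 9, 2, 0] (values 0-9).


Input: [9, 8, 7, 6, 9, 3, 3, 9, 2, 0]
Counts: [1, 0, 1, 2, 0, 0, 1, 1, 1, 3]

Sorted: [0, 2, 3, 3, 6, 7, 8, 9, 9, 9]


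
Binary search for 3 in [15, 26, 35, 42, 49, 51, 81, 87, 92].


Step 1: lo=0, hi=8, mid=4, val=49
Step 2: lo=0, hi=3, mid=1, val=26
Step 3: lo=0, hi=0, mid=0, val=15

Not found


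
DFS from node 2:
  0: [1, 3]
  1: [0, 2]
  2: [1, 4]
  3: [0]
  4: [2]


Visit 2, push [4, 1]
Visit 1, push [0]
Visit 0, push [3]
Visit 3, push []
Visit 4, push []

DFS order: [2, 1, 0, 3, 4]


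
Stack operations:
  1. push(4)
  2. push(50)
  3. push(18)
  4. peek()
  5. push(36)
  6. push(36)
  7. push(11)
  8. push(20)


push(4) -> [4]
push(50) -> [4, 50]
push(18) -> [4, 50, 18]
peek()->18
push(36) -> [4, 50, 18, 36]
push(36) -> [4, 50, 18, 36, 36]
push(11) -> [4, 50, 18, 36, 36, 11]
push(20) -> [4, 50, 18, 36, 36, 11, 20]

Final stack: [4, 50, 18, 36, 36, 11, 20]


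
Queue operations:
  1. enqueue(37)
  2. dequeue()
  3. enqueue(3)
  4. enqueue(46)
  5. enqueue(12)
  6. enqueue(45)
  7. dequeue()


enqueue(37) -> [37]
dequeue()->37, []
enqueue(3) -> [3]
enqueue(46) -> [3, 46]
enqueue(12) -> [3, 46, 12]
enqueue(45) -> [3, 46, 12, 45]
dequeue()->3, [46, 12, 45]

Final queue: [46, 12, 45]


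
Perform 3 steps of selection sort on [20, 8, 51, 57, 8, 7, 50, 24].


Initial: [20, 8, 51, 57, 8, 7, 50, 24]
Step 1: min=7 at 5
  Swap: [7, 8, 51, 57, 8, 20, 50, 24]
Step 2: min=8 at 1
  Swap: [7, 8, 51, 57, 8, 20, 50, 24]
Step 3: min=8 at 4
  Swap: [7, 8, 8, 57, 51, 20, 50, 24]

After 3 steps: [7, 8, 8, 57, 51, 20, 50, 24]


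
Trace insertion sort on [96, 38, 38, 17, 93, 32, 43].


Initial: [96, 38, 38, 17, 93, 32, 43]
Insert 38: [38, 96, 38, 17, 93, 32, 43]
Insert 38: [38, 38, 96, 17, 93, 32, 43]
Insert 17: [17, 38, 38, 96, 93, 32, 43]
Insert 93: [17, 38, 38, 93, 96, 32, 43]
Insert 32: [17, 32, 38, 38, 93, 96, 43]
Insert 43: [17, 32, 38, 38, 43, 93, 96]

Sorted: [17, 32, 38, 38, 43, 93, 96]


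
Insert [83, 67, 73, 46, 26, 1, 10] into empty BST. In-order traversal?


Insert 83: root
Insert 67: L from 83
Insert 73: L from 83 -> R from 67
Insert 46: L from 83 -> L from 67
Insert 26: L from 83 -> L from 67 -> L from 46
Insert 1: L from 83 -> L from 67 -> L from 46 -> L from 26
Insert 10: L from 83 -> L from 67 -> L from 46 -> L from 26 -> R from 1

In-order: [1, 10, 26, 46, 67, 73, 83]


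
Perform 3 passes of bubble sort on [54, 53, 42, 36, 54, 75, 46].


Initial: [54, 53, 42, 36, 54, 75, 46]
Pass 1: [53, 42, 36, 54, 54, 46, 75] (4 swaps)
Pass 2: [42, 36, 53, 54, 46, 54, 75] (3 swaps)
Pass 3: [36, 42, 53, 46, 54, 54, 75] (2 swaps)

After 3 passes: [36, 42, 53, 46, 54, 54, 75]


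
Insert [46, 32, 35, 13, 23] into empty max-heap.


Insert 46: [46]
Insert 32: [46, 32]
Insert 35: [46, 32, 35]
Insert 13: [46, 32, 35, 13]
Insert 23: [46, 32, 35, 13, 23]

Final heap: [46, 32, 35, 13, 23]


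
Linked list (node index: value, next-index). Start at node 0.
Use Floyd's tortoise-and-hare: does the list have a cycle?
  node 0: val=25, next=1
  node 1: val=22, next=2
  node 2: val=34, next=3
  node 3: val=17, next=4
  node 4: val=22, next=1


Floyd's tortoise (slow, +1) and hare (fast, +2):
  init: slow=0, fast=0
  step 1: slow=1, fast=2
  step 2: slow=2, fast=4
  step 3: slow=3, fast=2
  step 4: slow=4, fast=4
  slow == fast at node 4: cycle detected

Cycle: yes


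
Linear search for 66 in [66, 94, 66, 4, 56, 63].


i=0: 66==66 found!

Found at 0, 1 comps


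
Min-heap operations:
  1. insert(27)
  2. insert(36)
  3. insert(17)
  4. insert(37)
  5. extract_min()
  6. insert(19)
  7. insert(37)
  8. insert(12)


insert(27) -> [27]
insert(36) -> [27, 36]
insert(17) -> [17, 36, 27]
insert(37) -> [17, 36, 27, 37]
extract_min()->17, [27, 36, 37]
insert(19) -> [19, 27, 37, 36]
insert(37) -> [19, 27, 37, 36, 37]
insert(12) -> [12, 27, 19, 36, 37, 37]

Final heap: [12, 27, 19, 36, 37, 37]


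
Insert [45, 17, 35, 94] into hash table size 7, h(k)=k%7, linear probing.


Insert 45: h=3 -> slot 3
Insert 17: h=3, 1 probes -> slot 4
Insert 35: h=0 -> slot 0
Insert 94: h=3, 2 probes -> slot 5

Table: [35, None, None, 45, 17, 94, None]


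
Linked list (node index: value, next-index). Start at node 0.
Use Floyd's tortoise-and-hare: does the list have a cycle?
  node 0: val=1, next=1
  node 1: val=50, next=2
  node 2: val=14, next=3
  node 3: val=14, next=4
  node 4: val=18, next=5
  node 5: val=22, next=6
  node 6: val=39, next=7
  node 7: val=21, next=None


Floyd's tortoise (slow, +1) and hare (fast, +2):
  init: slow=0, fast=0
  step 1: slow=1, fast=2
  step 2: slow=2, fast=4
  step 3: slow=3, fast=6
  step 4: fast 6->7->None, no cycle

Cycle: no


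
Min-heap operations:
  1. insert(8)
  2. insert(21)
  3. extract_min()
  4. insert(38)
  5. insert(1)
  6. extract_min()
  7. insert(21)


insert(8) -> [8]
insert(21) -> [8, 21]
extract_min()->8, [21]
insert(38) -> [21, 38]
insert(1) -> [1, 38, 21]
extract_min()->1, [21, 38]
insert(21) -> [21, 38, 21]

Final heap: [21, 38, 21]


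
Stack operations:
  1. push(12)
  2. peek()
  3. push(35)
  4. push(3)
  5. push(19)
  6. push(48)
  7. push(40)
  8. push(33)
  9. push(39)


push(12) -> [12]
peek()->12
push(35) -> [12, 35]
push(3) -> [12, 35, 3]
push(19) -> [12, 35, 3, 19]
push(48) -> [12, 35, 3, 19, 48]
push(40) -> [12, 35, 3, 19, 48, 40]
push(33) -> [12, 35, 3, 19, 48, 40, 33]
push(39) -> [12, 35, 3, 19, 48, 40, 33, 39]

Final stack: [12, 35, 3, 19, 48, 40, 33, 39]


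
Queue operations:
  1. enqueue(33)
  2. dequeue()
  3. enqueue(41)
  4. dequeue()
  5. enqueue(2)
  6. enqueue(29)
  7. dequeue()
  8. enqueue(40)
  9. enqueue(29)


enqueue(33) -> [33]
dequeue()->33, []
enqueue(41) -> [41]
dequeue()->41, []
enqueue(2) -> [2]
enqueue(29) -> [2, 29]
dequeue()->2, [29]
enqueue(40) -> [29, 40]
enqueue(29) -> [29, 40, 29]

Final queue: [29, 40, 29]


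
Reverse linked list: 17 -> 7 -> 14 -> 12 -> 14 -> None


Step 1: curr=17, set curr.next=prev(None) | reversed so far: 17
Step 2: curr=7, set curr.next=prev(17) | reversed so far: 7 -> 17
Step 3: curr=14, set curr.next=prev(7) | reversed so far: 14 -> 7 -> 17
Step 4: curr=12, set curr.next=prev(14) | reversed so far: 12 -> 14 -> 7 -> 17
Step 5: curr=14, set curr.next=prev(12) | reversed so far: 14 -> 12 -> 14 -> 7 -> 17

14 -> 12 -> 14 -> 7 -> 17 -> None


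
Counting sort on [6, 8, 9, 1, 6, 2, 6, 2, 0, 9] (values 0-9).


Input: [6, 8, 9, 1, 6, 2, 6, 2, 0, 9]
Counts: [1, 1, 2, 0, 0, 0, 3, 0, 1, 2]

Sorted: [0, 1, 2, 2, 6, 6, 6, 8, 9, 9]


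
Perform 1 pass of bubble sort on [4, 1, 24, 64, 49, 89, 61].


Initial: [4, 1, 24, 64, 49, 89, 61]
Pass 1: [1, 4, 24, 49, 64, 61, 89] (3 swaps)

After 1 pass: [1, 4, 24, 49, 64, 61, 89]


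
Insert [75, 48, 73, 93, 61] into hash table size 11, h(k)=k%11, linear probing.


Insert 75: h=9 -> slot 9
Insert 48: h=4 -> slot 4
Insert 73: h=7 -> slot 7
Insert 93: h=5 -> slot 5
Insert 61: h=6 -> slot 6

Table: [None, None, None, None, 48, 93, 61, 73, None, 75, None]


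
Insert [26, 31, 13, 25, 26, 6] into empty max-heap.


Insert 26: [26]
Insert 31: [31, 26]
Insert 13: [31, 26, 13]
Insert 25: [31, 26, 13, 25]
Insert 26: [31, 26, 13, 25, 26]
Insert 6: [31, 26, 13, 25, 26, 6]

Final heap: [31, 26, 13, 25, 26, 6]


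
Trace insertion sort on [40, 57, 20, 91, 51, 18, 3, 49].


Initial: [40, 57, 20, 91, 51, 18, 3, 49]
Insert 57: [40, 57, 20, 91, 51, 18, 3, 49]
Insert 20: [20, 40, 57, 91, 51, 18, 3, 49]
Insert 91: [20, 40, 57, 91, 51, 18, 3, 49]
Insert 51: [20, 40, 51, 57, 91, 18, 3, 49]
Insert 18: [18, 20, 40, 51, 57, 91, 3, 49]
Insert 3: [3, 18, 20, 40, 51, 57, 91, 49]
Insert 49: [3, 18, 20, 40, 49, 51, 57, 91]

Sorted: [3, 18, 20, 40, 49, 51, 57, 91]


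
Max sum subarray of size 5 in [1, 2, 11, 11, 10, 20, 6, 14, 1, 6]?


[0:5]: 35
[1:6]: 54
[2:7]: 58
[3:8]: 61
[4:9]: 51
[5:10]: 47

Max: 61 at [3:8]


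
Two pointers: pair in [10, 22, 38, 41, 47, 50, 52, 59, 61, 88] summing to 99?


lo=0(10)+hi=9(88)=98
lo=1(22)+hi=9(88)=110
lo=1(22)+hi=8(61)=83
lo=2(38)+hi=8(61)=99

Yes: 38+61=99


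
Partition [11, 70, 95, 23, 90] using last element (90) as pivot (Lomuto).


Pivot: 90
  11 <= 90: advance i (no swap)
  70 <= 90: advance i (no swap)
  23 <= 90: swap -> [11, 70, 23, 95, 90]
Place pivot at 3: [11, 70, 23, 90, 95]

Partitioned: [11, 70, 23, 90, 95]


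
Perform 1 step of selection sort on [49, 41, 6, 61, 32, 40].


Initial: [49, 41, 6, 61, 32, 40]
Step 1: min=6 at 2
  Swap: [6, 41, 49, 61, 32, 40]

After 1 step: [6, 41, 49, 61, 32, 40]


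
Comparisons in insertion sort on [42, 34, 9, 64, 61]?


Algorithm: insertion sort
Input: [42, 34, 9, 64, 61]
Sorted: [9, 34, 42, 61, 64]

6


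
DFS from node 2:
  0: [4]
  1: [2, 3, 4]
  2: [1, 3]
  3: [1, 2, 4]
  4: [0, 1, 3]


Visit 2, push [3, 1]
Visit 1, push [4, 3]
Visit 3, push [4]
Visit 4, push [0]
Visit 0, push []

DFS order: [2, 1, 3, 4, 0]


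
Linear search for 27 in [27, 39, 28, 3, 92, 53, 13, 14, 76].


i=0: 27==27 found!

Found at 0, 1 comps


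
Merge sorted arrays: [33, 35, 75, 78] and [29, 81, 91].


Take 29 from B
Take 33 from A
Take 35 from A
Take 75 from A
Take 78 from A

Merged: [29, 33, 35, 75, 78, 81, 91]


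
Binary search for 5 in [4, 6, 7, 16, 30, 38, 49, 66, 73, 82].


Step 1: lo=0, hi=9, mid=4, val=30
Step 2: lo=0, hi=3, mid=1, val=6
Step 3: lo=0, hi=0, mid=0, val=4

Not found


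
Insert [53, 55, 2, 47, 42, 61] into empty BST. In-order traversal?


Insert 53: root
Insert 55: R from 53
Insert 2: L from 53
Insert 47: L from 53 -> R from 2
Insert 42: L from 53 -> R from 2 -> L from 47
Insert 61: R from 53 -> R from 55

In-order: [2, 42, 47, 53, 55, 61]


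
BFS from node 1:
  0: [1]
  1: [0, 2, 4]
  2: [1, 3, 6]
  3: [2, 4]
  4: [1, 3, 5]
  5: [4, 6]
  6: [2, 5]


Visit 1, enqueue [0, 2, 4]
Visit 0, enqueue []
Visit 2, enqueue [3, 6]
Visit 4, enqueue [5]
Visit 3, enqueue []
Visit 6, enqueue []
Visit 5, enqueue []

BFS order: [1, 0, 2, 4, 3, 6, 5]


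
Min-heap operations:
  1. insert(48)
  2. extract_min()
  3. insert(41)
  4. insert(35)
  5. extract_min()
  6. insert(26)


insert(48) -> [48]
extract_min()->48, []
insert(41) -> [41]
insert(35) -> [35, 41]
extract_min()->35, [41]
insert(26) -> [26, 41]

Final heap: [26, 41]


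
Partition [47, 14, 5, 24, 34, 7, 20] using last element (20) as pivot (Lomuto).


Pivot: 20
  14 <= 20: swap -> [14, 47, 5, 24, 34, 7, 20]
  5 <= 20: swap -> [14, 5, 47, 24, 34, 7, 20]
  7 <= 20: swap -> [14, 5, 7, 24, 34, 47, 20]
Place pivot at 3: [14, 5, 7, 20, 34, 47, 24]

Partitioned: [14, 5, 7, 20, 34, 47, 24]


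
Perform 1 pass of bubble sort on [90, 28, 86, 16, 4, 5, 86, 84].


Initial: [90, 28, 86, 16, 4, 5, 86, 84]
Pass 1: [28, 86, 16, 4, 5, 86, 84, 90] (7 swaps)

After 1 pass: [28, 86, 16, 4, 5, 86, 84, 90]


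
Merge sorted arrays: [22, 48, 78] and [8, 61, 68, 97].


Take 8 from B
Take 22 from A
Take 48 from A
Take 61 from B
Take 68 from B
Take 78 from A

Merged: [8, 22, 48, 61, 68, 78, 97]


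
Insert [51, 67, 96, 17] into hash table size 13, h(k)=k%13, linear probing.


Insert 51: h=12 -> slot 12
Insert 67: h=2 -> slot 2
Insert 96: h=5 -> slot 5
Insert 17: h=4 -> slot 4

Table: [None, None, 67, None, 17, 96, None, None, None, None, None, None, 51]


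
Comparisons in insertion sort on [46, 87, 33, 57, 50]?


Algorithm: insertion sort
Input: [46, 87, 33, 57, 50]
Sorted: [33, 46, 50, 57, 87]

8


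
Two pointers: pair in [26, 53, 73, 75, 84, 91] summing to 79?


lo=0(26)+hi=5(91)=117
lo=0(26)+hi=4(84)=110
lo=0(26)+hi=3(75)=101
lo=0(26)+hi=2(73)=99
lo=0(26)+hi=1(53)=79

Yes: 26+53=79
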